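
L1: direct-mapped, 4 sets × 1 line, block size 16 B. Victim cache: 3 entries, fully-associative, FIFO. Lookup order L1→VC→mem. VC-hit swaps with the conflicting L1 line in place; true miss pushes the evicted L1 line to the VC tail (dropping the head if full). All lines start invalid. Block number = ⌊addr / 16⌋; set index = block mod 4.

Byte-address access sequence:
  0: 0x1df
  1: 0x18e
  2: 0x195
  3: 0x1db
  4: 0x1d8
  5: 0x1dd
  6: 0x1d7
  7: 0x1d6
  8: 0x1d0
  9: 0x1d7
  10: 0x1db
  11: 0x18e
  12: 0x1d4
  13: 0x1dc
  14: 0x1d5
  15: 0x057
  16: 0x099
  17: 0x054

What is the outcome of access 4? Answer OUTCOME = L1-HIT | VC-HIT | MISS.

OUTCOME = L1-HIT

  [0] addr=0x1df blk=29 s=1: MISS | VC []
  [1] addr=0x18e blk=24 s=0: MISS | VC []
  [2] addr=0x195 blk=25 s=1: MISS | VC [29]
  [3] addr=0x1db blk=29 s=1: VC-HIT | VC [25]
  [4] addr=0x1d8 blk=29 s=1: L1-HIT | VC [25]
  [5] addr=0x1dd blk=29 s=1: L1-HIT | VC [25]
  [6] addr=0x1d7 blk=29 s=1: L1-HIT | VC [25]
  [7] addr=0x1d6 blk=29 s=1: L1-HIT | VC [25]
  [8] addr=0x1d0 blk=29 s=1: L1-HIT | VC [25]
  [9] addr=0x1d7 blk=29 s=1: L1-HIT | VC [25]
  [10] addr=0x1db blk=29 s=1: L1-HIT | VC [25]
  [11] addr=0x18e blk=24 s=0: L1-HIT | VC [25]
  [12] addr=0x1d4 blk=29 s=1: L1-HIT | VC [25]
  [13] addr=0x1dc blk=29 s=1: L1-HIT | VC [25]
  [14] addr=0x1d5 blk=29 s=1: L1-HIT | VC [25]
  [15] addr=0x57 blk=5 s=1: MISS | VC [25, 29]
  [16] addr=0x99 blk=9 s=1: MISS | VC [25, 29, 5]
  [17] addr=0x54 blk=5 s=1: VC-HIT | VC [25, 29, 9]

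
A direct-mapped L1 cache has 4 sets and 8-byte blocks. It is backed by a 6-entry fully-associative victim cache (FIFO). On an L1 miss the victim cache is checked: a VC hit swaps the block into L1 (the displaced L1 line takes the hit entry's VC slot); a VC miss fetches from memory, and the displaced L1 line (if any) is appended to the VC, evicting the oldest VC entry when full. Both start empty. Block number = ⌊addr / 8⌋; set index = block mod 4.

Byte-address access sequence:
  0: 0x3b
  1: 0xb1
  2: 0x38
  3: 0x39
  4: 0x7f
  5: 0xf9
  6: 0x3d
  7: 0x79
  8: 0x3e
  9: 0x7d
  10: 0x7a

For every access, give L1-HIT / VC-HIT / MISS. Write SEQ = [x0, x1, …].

SEQ = [MISS, MISS, L1-HIT, L1-HIT, MISS, MISS, VC-HIT, VC-HIT, VC-HIT, VC-HIT, L1-HIT]

  [0] addr=0x3b blk=7 s=3: MISS | VC []
  [1] addr=0xb1 blk=22 s=2: MISS | VC []
  [2] addr=0x38 blk=7 s=3: L1-HIT | VC []
  [3] addr=0x39 blk=7 s=3: L1-HIT | VC []
  [4] addr=0x7f blk=15 s=3: MISS | VC [7]
  [5] addr=0xf9 blk=31 s=3: MISS | VC [7, 15]
  [6] addr=0x3d blk=7 s=3: VC-HIT | VC [31, 15]
  [7] addr=0x79 blk=15 s=3: VC-HIT | VC [31, 7]
  [8] addr=0x3e blk=7 s=3: VC-HIT | VC [31, 15]
  [9] addr=0x7d blk=15 s=3: VC-HIT | VC [31, 7]
  [10] addr=0x7a blk=15 s=3: L1-HIT | VC [31, 7]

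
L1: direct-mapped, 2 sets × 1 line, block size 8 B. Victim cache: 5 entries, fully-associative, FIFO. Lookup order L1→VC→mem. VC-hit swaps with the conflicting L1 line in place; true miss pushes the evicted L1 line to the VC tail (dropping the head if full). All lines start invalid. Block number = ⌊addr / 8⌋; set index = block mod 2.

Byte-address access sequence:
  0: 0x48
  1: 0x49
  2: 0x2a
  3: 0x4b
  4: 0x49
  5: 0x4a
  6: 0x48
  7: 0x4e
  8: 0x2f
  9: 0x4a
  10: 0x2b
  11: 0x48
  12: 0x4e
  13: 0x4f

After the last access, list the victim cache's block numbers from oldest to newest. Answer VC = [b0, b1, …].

0: 0x48 (blk 9, set 1) → MISS  vc=[]
1: 0x49 (blk 9, set 1) → L1-HIT  vc=[]
2: 0x2a (blk 5, set 1) → MISS  vc=[9]
3: 0x4b (blk 9, set 1) → VC-HIT  vc=[5]
4: 0x49 (blk 9, set 1) → L1-HIT  vc=[5]
5: 0x4a (blk 9, set 1) → L1-HIT  vc=[5]
6: 0x48 (blk 9, set 1) → L1-HIT  vc=[5]
7: 0x4e (blk 9, set 1) → L1-HIT  vc=[5]
8: 0x2f (blk 5, set 1) → VC-HIT  vc=[9]
9: 0x4a (blk 9, set 1) → VC-HIT  vc=[5]
10: 0x2b (blk 5, set 1) → VC-HIT  vc=[9]
11: 0x48 (blk 9, set 1) → VC-HIT  vc=[5]
12: 0x4e (blk 9, set 1) → L1-HIT  vc=[5]
13: 0x4f (blk 9, set 1) → L1-HIT  vc=[5]

VC = [5]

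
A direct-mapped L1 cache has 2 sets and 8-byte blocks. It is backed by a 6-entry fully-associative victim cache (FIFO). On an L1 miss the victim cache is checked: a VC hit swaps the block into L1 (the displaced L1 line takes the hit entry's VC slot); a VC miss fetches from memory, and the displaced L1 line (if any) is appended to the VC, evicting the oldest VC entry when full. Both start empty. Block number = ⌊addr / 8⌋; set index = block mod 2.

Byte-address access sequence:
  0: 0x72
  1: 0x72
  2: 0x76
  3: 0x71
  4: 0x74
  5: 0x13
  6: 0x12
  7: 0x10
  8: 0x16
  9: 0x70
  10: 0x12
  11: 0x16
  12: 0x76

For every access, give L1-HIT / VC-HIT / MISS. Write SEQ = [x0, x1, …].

#0 0x72→b14/s0 MISS; vc=[]
#1 0x72→b14/s0 L1-HIT; vc=[]
#2 0x76→b14/s0 L1-HIT; vc=[]
#3 0x71→b14/s0 L1-HIT; vc=[]
#4 0x74→b14/s0 L1-HIT; vc=[]
#5 0x13→b2/s0 MISS; vc=[14]
#6 0x12→b2/s0 L1-HIT; vc=[14]
#7 0x10→b2/s0 L1-HIT; vc=[14]
#8 0x16→b2/s0 L1-HIT; vc=[14]
#9 0x70→b14/s0 VC-HIT; vc=[2]
#10 0x12→b2/s0 VC-HIT; vc=[14]
#11 0x16→b2/s0 L1-HIT; vc=[14]
#12 0x76→b14/s0 VC-HIT; vc=[2]

SEQ = [MISS, L1-HIT, L1-HIT, L1-HIT, L1-HIT, MISS, L1-HIT, L1-HIT, L1-HIT, VC-HIT, VC-HIT, L1-HIT, VC-HIT]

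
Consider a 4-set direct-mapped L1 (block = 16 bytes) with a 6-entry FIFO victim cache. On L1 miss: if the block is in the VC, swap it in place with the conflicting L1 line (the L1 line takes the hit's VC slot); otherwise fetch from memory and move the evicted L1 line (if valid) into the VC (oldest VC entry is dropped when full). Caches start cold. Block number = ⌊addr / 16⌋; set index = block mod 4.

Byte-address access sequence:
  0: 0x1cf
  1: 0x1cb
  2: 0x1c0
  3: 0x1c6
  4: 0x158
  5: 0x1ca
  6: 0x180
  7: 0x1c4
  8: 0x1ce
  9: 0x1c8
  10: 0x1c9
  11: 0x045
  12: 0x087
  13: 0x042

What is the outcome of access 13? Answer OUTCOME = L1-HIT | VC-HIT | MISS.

OUTCOME = VC-HIT

0: 0x1cf (blk 28, set 0) → MISS  vc=[]
1: 0x1cb (blk 28, set 0) → L1-HIT  vc=[]
2: 0x1c0 (blk 28, set 0) → L1-HIT  vc=[]
3: 0x1c6 (blk 28, set 0) → L1-HIT  vc=[]
4: 0x158 (blk 21, set 1) → MISS  vc=[]
5: 0x1ca (blk 28, set 0) → L1-HIT  vc=[]
6: 0x180 (blk 24, set 0) → MISS  vc=[28]
7: 0x1c4 (blk 28, set 0) → VC-HIT  vc=[24]
8: 0x1ce (blk 28, set 0) → L1-HIT  vc=[24]
9: 0x1c8 (blk 28, set 0) → L1-HIT  vc=[24]
10: 0x1c9 (blk 28, set 0) → L1-HIT  vc=[24]
11: 0x45 (blk 4, set 0) → MISS  vc=[24, 28]
12: 0x87 (blk 8, set 0) → MISS  vc=[24, 28, 4]
13: 0x42 (blk 4, set 0) → VC-HIT  vc=[24, 28, 8]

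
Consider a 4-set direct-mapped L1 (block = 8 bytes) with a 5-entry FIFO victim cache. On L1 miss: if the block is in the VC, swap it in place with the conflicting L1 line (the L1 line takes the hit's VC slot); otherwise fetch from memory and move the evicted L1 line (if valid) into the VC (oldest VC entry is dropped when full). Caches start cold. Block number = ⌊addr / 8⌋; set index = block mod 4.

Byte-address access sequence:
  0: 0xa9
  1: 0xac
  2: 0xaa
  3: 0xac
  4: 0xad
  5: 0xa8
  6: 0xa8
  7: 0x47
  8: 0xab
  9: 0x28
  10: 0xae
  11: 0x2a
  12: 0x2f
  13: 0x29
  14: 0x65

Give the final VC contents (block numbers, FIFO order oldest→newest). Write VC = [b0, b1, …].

VC = [21, 8]

#0 0xa9→b21/s1 MISS; vc=[]
#1 0xac→b21/s1 L1-HIT; vc=[]
#2 0xaa→b21/s1 L1-HIT; vc=[]
#3 0xac→b21/s1 L1-HIT; vc=[]
#4 0xad→b21/s1 L1-HIT; vc=[]
#5 0xa8→b21/s1 L1-HIT; vc=[]
#6 0xa8→b21/s1 L1-HIT; vc=[]
#7 0x47→b8/s0 MISS; vc=[]
#8 0xab→b21/s1 L1-HIT; vc=[]
#9 0x28→b5/s1 MISS; vc=[21]
#10 0xae→b21/s1 VC-HIT; vc=[5]
#11 0x2a→b5/s1 VC-HIT; vc=[21]
#12 0x2f→b5/s1 L1-HIT; vc=[21]
#13 0x29→b5/s1 L1-HIT; vc=[21]
#14 0x65→b12/s0 MISS; vc=[21,8]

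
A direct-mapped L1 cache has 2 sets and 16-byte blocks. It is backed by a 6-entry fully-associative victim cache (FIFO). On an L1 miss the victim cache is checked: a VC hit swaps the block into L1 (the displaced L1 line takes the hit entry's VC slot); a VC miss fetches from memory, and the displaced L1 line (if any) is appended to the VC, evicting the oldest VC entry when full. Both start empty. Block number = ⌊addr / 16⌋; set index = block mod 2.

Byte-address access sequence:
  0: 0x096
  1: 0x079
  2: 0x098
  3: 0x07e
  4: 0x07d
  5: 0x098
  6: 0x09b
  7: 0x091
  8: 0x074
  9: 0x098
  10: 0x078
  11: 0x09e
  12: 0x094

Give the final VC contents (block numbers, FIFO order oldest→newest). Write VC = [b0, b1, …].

#0 0x96→b9/s1 MISS; vc=[]
#1 0x79→b7/s1 MISS; vc=[9]
#2 0x98→b9/s1 VC-HIT; vc=[7]
#3 0x7e→b7/s1 VC-HIT; vc=[9]
#4 0x7d→b7/s1 L1-HIT; vc=[9]
#5 0x98→b9/s1 VC-HIT; vc=[7]
#6 0x9b→b9/s1 L1-HIT; vc=[7]
#7 0x91→b9/s1 L1-HIT; vc=[7]
#8 0x74→b7/s1 VC-HIT; vc=[9]
#9 0x98→b9/s1 VC-HIT; vc=[7]
#10 0x78→b7/s1 VC-HIT; vc=[9]
#11 0x9e→b9/s1 VC-HIT; vc=[7]
#12 0x94→b9/s1 L1-HIT; vc=[7]

VC = [7]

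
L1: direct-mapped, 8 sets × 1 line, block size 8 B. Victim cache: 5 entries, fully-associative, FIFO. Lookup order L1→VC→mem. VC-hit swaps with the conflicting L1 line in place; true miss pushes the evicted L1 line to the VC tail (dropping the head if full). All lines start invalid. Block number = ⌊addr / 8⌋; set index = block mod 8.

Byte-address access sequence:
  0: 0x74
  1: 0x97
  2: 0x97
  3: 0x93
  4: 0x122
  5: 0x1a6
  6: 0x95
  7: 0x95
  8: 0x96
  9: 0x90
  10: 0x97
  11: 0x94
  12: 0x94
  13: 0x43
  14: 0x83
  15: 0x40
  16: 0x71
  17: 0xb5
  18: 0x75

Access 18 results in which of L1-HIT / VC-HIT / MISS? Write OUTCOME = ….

OUTCOME = VC-HIT

0: 0x74 (blk 14, set 6) → MISS  vc=[]
1: 0x97 (blk 18, set 2) → MISS  vc=[]
2: 0x97 (blk 18, set 2) → L1-HIT  vc=[]
3: 0x93 (blk 18, set 2) → L1-HIT  vc=[]
4: 0x122 (blk 36, set 4) → MISS  vc=[]
5: 0x1a6 (blk 52, set 4) → MISS  vc=[36]
6: 0x95 (blk 18, set 2) → L1-HIT  vc=[36]
7: 0x95 (blk 18, set 2) → L1-HIT  vc=[36]
8: 0x96 (blk 18, set 2) → L1-HIT  vc=[36]
9: 0x90 (blk 18, set 2) → L1-HIT  vc=[36]
10: 0x97 (blk 18, set 2) → L1-HIT  vc=[36]
11: 0x94 (blk 18, set 2) → L1-HIT  vc=[36]
12: 0x94 (blk 18, set 2) → L1-HIT  vc=[36]
13: 0x43 (blk 8, set 0) → MISS  vc=[36]
14: 0x83 (blk 16, set 0) → MISS  vc=[36, 8]
15: 0x40 (blk 8, set 0) → VC-HIT  vc=[36, 16]
16: 0x71 (blk 14, set 6) → L1-HIT  vc=[36, 16]
17: 0xb5 (blk 22, set 6) → MISS  vc=[36, 16, 14]
18: 0x75 (blk 14, set 6) → VC-HIT  vc=[36, 16, 22]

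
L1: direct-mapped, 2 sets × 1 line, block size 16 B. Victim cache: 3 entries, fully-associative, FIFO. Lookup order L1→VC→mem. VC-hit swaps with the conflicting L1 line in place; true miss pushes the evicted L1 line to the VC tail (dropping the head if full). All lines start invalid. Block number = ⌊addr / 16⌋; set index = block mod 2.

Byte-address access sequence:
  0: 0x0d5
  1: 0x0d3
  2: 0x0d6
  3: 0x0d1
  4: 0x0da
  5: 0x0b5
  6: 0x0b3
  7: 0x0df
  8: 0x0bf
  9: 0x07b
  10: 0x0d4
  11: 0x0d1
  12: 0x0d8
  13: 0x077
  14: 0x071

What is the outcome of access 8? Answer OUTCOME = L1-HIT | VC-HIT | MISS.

OUTCOME = VC-HIT

0: 0xd5 (blk 13, set 1) → MISS  vc=[]
1: 0xd3 (blk 13, set 1) → L1-HIT  vc=[]
2: 0xd6 (blk 13, set 1) → L1-HIT  vc=[]
3: 0xd1 (blk 13, set 1) → L1-HIT  vc=[]
4: 0xda (blk 13, set 1) → L1-HIT  vc=[]
5: 0xb5 (blk 11, set 1) → MISS  vc=[13]
6: 0xb3 (blk 11, set 1) → L1-HIT  vc=[13]
7: 0xdf (blk 13, set 1) → VC-HIT  vc=[11]
8: 0xbf (blk 11, set 1) → VC-HIT  vc=[13]
9: 0x7b (blk 7, set 1) → MISS  vc=[13, 11]
10: 0xd4 (blk 13, set 1) → VC-HIT  vc=[7, 11]
11: 0xd1 (blk 13, set 1) → L1-HIT  vc=[7, 11]
12: 0xd8 (blk 13, set 1) → L1-HIT  vc=[7, 11]
13: 0x77 (blk 7, set 1) → VC-HIT  vc=[13, 11]
14: 0x71 (blk 7, set 1) → L1-HIT  vc=[13, 11]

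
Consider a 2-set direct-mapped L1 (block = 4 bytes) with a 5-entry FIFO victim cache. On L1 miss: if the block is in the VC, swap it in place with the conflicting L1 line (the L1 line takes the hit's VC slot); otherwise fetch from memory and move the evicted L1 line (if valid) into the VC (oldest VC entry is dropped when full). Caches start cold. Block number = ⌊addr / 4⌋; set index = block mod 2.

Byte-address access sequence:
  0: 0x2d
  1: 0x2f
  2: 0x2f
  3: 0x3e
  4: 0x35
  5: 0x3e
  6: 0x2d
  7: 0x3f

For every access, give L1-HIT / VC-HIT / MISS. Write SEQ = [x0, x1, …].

SEQ = [MISS, L1-HIT, L1-HIT, MISS, MISS, VC-HIT, VC-HIT, VC-HIT]

  [0] addr=0x2d blk=11 s=1: MISS | VC []
  [1] addr=0x2f blk=11 s=1: L1-HIT | VC []
  [2] addr=0x2f blk=11 s=1: L1-HIT | VC []
  [3] addr=0x3e blk=15 s=1: MISS | VC [11]
  [4] addr=0x35 blk=13 s=1: MISS | VC [11, 15]
  [5] addr=0x3e blk=15 s=1: VC-HIT | VC [11, 13]
  [6] addr=0x2d blk=11 s=1: VC-HIT | VC [15, 13]
  [7] addr=0x3f blk=15 s=1: VC-HIT | VC [11, 13]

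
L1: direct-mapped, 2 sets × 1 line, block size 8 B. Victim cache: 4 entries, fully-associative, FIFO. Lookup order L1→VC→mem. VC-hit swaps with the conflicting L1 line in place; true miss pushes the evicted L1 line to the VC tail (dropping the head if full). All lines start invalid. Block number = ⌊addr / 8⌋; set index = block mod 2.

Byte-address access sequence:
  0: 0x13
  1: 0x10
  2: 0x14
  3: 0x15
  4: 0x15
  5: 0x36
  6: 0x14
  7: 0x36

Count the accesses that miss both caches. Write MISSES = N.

MISSES = 2

  [0] addr=0x13 blk=2 s=0: MISS | VC []
  [1] addr=0x10 blk=2 s=0: L1-HIT | VC []
  [2] addr=0x14 blk=2 s=0: L1-HIT | VC []
  [3] addr=0x15 blk=2 s=0: L1-HIT | VC []
  [4] addr=0x15 blk=2 s=0: L1-HIT | VC []
  [5] addr=0x36 blk=6 s=0: MISS | VC [2]
  [6] addr=0x14 blk=2 s=0: VC-HIT | VC [6]
  [7] addr=0x36 blk=6 s=0: VC-HIT | VC [2]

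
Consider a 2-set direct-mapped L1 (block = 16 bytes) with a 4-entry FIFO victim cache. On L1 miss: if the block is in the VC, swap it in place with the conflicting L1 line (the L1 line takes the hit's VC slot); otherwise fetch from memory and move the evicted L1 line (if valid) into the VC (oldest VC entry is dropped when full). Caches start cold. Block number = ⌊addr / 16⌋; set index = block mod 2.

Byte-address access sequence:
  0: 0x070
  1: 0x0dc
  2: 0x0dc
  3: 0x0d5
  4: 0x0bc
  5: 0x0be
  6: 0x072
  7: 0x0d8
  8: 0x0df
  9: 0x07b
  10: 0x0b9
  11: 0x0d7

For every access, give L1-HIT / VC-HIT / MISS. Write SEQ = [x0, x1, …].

SEQ = [MISS, MISS, L1-HIT, L1-HIT, MISS, L1-HIT, VC-HIT, VC-HIT, L1-HIT, VC-HIT, VC-HIT, VC-HIT]

0: 0x70 (blk 7, set 1) → MISS  vc=[]
1: 0xdc (blk 13, set 1) → MISS  vc=[7]
2: 0xdc (blk 13, set 1) → L1-HIT  vc=[7]
3: 0xd5 (blk 13, set 1) → L1-HIT  vc=[7]
4: 0xbc (blk 11, set 1) → MISS  vc=[7, 13]
5: 0xbe (blk 11, set 1) → L1-HIT  vc=[7, 13]
6: 0x72 (blk 7, set 1) → VC-HIT  vc=[11, 13]
7: 0xd8 (blk 13, set 1) → VC-HIT  vc=[11, 7]
8: 0xdf (blk 13, set 1) → L1-HIT  vc=[11, 7]
9: 0x7b (blk 7, set 1) → VC-HIT  vc=[11, 13]
10: 0xb9 (blk 11, set 1) → VC-HIT  vc=[7, 13]
11: 0xd7 (blk 13, set 1) → VC-HIT  vc=[7, 11]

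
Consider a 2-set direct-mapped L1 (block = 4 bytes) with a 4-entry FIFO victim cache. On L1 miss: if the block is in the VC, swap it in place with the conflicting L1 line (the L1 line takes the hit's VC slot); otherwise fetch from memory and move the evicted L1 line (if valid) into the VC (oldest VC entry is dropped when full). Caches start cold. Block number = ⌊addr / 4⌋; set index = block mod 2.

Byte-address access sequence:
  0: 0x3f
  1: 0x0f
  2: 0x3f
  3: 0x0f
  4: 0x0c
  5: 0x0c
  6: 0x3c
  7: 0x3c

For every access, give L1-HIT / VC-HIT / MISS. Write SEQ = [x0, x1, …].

SEQ = [MISS, MISS, VC-HIT, VC-HIT, L1-HIT, L1-HIT, VC-HIT, L1-HIT]

#0 0x3f→b15/s1 MISS; vc=[]
#1 0xf→b3/s1 MISS; vc=[15]
#2 0x3f→b15/s1 VC-HIT; vc=[3]
#3 0xf→b3/s1 VC-HIT; vc=[15]
#4 0xc→b3/s1 L1-HIT; vc=[15]
#5 0xc→b3/s1 L1-HIT; vc=[15]
#6 0x3c→b15/s1 VC-HIT; vc=[3]
#7 0x3c→b15/s1 L1-HIT; vc=[3]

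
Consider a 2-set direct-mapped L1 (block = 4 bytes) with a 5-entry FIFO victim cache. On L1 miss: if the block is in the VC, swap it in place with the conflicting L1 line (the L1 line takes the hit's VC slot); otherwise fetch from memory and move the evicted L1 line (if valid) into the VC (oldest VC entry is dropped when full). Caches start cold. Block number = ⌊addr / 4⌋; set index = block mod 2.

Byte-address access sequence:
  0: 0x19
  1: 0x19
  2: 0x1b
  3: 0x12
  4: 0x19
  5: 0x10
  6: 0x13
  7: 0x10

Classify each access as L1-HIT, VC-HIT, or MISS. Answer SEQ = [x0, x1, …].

SEQ = [MISS, L1-HIT, L1-HIT, MISS, VC-HIT, VC-HIT, L1-HIT, L1-HIT]

0: 0x19 (blk 6, set 0) → MISS  vc=[]
1: 0x19 (blk 6, set 0) → L1-HIT  vc=[]
2: 0x1b (blk 6, set 0) → L1-HIT  vc=[]
3: 0x12 (blk 4, set 0) → MISS  vc=[6]
4: 0x19 (blk 6, set 0) → VC-HIT  vc=[4]
5: 0x10 (blk 4, set 0) → VC-HIT  vc=[6]
6: 0x13 (blk 4, set 0) → L1-HIT  vc=[6]
7: 0x10 (blk 4, set 0) → L1-HIT  vc=[6]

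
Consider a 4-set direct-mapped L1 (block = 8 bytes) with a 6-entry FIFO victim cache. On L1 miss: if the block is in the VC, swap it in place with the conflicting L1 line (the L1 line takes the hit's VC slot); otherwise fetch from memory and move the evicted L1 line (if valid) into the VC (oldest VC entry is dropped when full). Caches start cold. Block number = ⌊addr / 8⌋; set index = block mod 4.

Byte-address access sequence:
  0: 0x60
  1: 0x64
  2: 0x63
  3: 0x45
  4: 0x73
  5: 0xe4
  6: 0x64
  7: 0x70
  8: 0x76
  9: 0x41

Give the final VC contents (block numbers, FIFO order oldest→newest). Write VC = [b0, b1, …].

VC = [28, 12]

  [0] addr=0x60 blk=12 s=0: MISS | VC []
  [1] addr=0x64 blk=12 s=0: L1-HIT | VC []
  [2] addr=0x63 blk=12 s=0: L1-HIT | VC []
  [3] addr=0x45 blk=8 s=0: MISS | VC [12]
  [4] addr=0x73 blk=14 s=2: MISS | VC [12]
  [5] addr=0xe4 blk=28 s=0: MISS | VC [12, 8]
  [6] addr=0x64 blk=12 s=0: VC-HIT | VC [28, 8]
  [7] addr=0x70 blk=14 s=2: L1-HIT | VC [28, 8]
  [8] addr=0x76 blk=14 s=2: L1-HIT | VC [28, 8]
  [9] addr=0x41 blk=8 s=0: VC-HIT | VC [28, 12]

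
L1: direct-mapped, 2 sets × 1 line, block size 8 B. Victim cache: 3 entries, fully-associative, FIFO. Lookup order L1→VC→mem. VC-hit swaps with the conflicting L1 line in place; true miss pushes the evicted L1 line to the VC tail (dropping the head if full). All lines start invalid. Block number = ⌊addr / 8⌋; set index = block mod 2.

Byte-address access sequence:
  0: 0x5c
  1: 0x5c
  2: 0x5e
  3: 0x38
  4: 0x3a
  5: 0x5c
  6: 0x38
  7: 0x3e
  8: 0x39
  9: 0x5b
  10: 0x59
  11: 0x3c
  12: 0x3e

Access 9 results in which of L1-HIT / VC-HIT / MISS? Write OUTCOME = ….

0: 0x5c (blk 11, set 1) → MISS  vc=[]
1: 0x5c (blk 11, set 1) → L1-HIT  vc=[]
2: 0x5e (blk 11, set 1) → L1-HIT  vc=[]
3: 0x38 (blk 7, set 1) → MISS  vc=[11]
4: 0x3a (blk 7, set 1) → L1-HIT  vc=[11]
5: 0x5c (blk 11, set 1) → VC-HIT  vc=[7]
6: 0x38 (blk 7, set 1) → VC-HIT  vc=[11]
7: 0x3e (blk 7, set 1) → L1-HIT  vc=[11]
8: 0x39 (blk 7, set 1) → L1-HIT  vc=[11]
9: 0x5b (blk 11, set 1) → VC-HIT  vc=[7]
10: 0x59 (blk 11, set 1) → L1-HIT  vc=[7]
11: 0x3c (blk 7, set 1) → VC-HIT  vc=[11]
12: 0x3e (blk 7, set 1) → L1-HIT  vc=[11]

OUTCOME = VC-HIT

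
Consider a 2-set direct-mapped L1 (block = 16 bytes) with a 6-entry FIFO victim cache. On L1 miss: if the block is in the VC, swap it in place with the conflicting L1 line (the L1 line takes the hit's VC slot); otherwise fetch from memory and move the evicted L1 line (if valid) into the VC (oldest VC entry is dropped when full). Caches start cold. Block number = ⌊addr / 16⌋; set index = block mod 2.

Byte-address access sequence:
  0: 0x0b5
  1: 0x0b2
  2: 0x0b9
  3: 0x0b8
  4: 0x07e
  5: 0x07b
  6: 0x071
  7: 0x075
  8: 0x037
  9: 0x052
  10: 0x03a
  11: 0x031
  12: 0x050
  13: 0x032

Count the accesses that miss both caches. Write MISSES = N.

MISSES = 4

  [0] addr=0xb5 blk=11 s=1: MISS | VC []
  [1] addr=0xb2 blk=11 s=1: L1-HIT | VC []
  [2] addr=0xb9 blk=11 s=1: L1-HIT | VC []
  [3] addr=0xb8 blk=11 s=1: L1-HIT | VC []
  [4] addr=0x7e blk=7 s=1: MISS | VC [11]
  [5] addr=0x7b blk=7 s=1: L1-HIT | VC [11]
  [6] addr=0x71 blk=7 s=1: L1-HIT | VC [11]
  [7] addr=0x75 blk=7 s=1: L1-HIT | VC [11]
  [8] addr=0x37 blk=3 s=1: MISS | VC [11, 7]
  [9] addr=0x52 blk=5 s=1: MISS | VC [11, 7, 3]
  [10] addr=0x3a blk=3 s=1: VC-HIT | VC [11, 7, 5]
  [11] addr=0x31 blk=3 s=1: L1-HIT | VC [11, 7, 5]
  [12] addr=0x50 blk=5 s=1: VC-HIT | VC [11, 7, 3]
  [13] addr=0x32 blk=3 s=1: VC-HIT | VC [11, 7, 5]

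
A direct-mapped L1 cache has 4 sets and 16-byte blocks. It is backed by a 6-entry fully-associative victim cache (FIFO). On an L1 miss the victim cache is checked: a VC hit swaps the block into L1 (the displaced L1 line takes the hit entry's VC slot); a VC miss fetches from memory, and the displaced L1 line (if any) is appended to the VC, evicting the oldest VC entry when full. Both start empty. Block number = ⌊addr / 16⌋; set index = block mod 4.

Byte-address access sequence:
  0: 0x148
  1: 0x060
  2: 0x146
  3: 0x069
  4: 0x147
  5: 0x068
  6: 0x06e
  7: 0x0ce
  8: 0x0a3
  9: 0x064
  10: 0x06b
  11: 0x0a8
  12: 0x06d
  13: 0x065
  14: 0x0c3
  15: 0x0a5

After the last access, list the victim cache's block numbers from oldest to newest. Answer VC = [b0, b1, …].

VC = [20, 6]

0: 0x148 (blk 20, set 0) → MISS  vc=[]
1: 0x60 (blk 6, set 2) → MISS  vc=[]
2: 0x146 (blk 20, set 0) → L1-HIT  vc=[]
3: 0x69 (blk 6, set 2) → L1-HIT  vc=[]
4: 0x147 (blk 20, set 0) → L1-HIT  vc=[]
5: 0x68 (blk 6, set 2) → L1-HIT  vc=[]
6: 0x6e (blk 6, set 2) → L1-HIT  vc=[]
7: 0xce (blk 12, set 0) → MISS  vc=[20]
8: 0xa3 (blk 10, set 2) → MISS  vc=[20, 6]
9: 0x64 (blk 6, set 2) → VC-HIT  vc=[20, 10]
10: 0x6b (blk 6, set 2) → L1-HIT  vc=[20, 10]
11: 0xa8 (blk 10, set 2) → VC-HIT  vc=[20, 6]
12: 0x6d (blk 6, set 2) → VC-HIT  vc=[20, 10]
13: 0x65 (blk 6, set 2) → L1-HIT  vc=[20, 10]
14: 0xc3 (blk 12, set 0) → L1-HIT  vc=[20, 10]
15: 0xa5 (blk 10, set 2) → VC-HIT  vc=[20, 6]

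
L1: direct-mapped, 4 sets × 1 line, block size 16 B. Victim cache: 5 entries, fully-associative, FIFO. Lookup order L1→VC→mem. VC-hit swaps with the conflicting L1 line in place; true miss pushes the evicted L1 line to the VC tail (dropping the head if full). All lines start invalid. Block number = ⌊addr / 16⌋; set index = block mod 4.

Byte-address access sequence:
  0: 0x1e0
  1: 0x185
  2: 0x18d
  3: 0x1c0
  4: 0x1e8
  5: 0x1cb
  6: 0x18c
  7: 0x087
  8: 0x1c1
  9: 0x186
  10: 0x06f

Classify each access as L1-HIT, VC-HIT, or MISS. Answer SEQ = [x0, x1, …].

SEQ = [MISS, MISS, L1-HIT, MISS, L1-HIT, L1-HIT, VC-HIT, MISS, VC-HIT, VC-HIT, MISS]

#0 0x1e0→b30/s2 MISS; vc=[]
#1 0x185→b24/s0 MISS; vc=[]
#2 0x18d→b24/s0 L1-HIT; vc=[]
#3 0x1c0→b28/s0 MISS; vc=[24]
#4 0x1e8→b30/s2 L1-HIT; vc=[24]
#5 0x1cb→b28/s0 L1-HIT; vc=[24]
#6 0x18c→b24/s0 VC-HIT; vc=[28]
#7 0x87→b8/s0 MISS; vc=[28,24]
#8 0x1c1→b28/s0 VC-HIT; vc=[8,24]
#9 0x186→b24/s0 VC-HIT; vc=[8,28]
#10 0x6f→b6/s2 MISS; vc=[8,28,30]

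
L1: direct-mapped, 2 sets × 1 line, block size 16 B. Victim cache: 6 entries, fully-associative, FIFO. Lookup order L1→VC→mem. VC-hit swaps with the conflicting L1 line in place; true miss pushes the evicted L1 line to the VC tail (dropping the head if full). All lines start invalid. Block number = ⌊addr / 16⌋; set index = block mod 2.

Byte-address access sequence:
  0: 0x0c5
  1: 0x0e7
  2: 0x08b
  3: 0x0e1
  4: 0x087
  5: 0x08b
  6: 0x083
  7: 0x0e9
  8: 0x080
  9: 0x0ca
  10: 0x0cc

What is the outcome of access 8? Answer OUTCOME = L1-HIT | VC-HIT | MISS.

OUTCOME = VC-HIT

0: 0xc5 (blk 12, set 0) → MISS  vc=[]
1: 0xe7 (blk 14, set 0) → MISS  vc=[12]
2: 0x8b (blk 8, set 0) → MISS  vc=[12, 14]
3: 0xe1 (blk 14, set 0) → VC-HIT  vc=[12, 8]
4: 0x87 (blk 8, set 0) → VC-HIT  vc=[12, 14]
5: 0x8b (blk 8, set 0) → L1-HIT  vc=[12, 14]
6: 0x83 (blk 8, set 0) → L1-HIT  vc=[12, 14]
7: 0xe9 (blk 14, set 0) → VC-HIT  vc=[12, 8]
8: 0x80 (blk 8, set 0) → VC-HIT  vc=[12, 14]
9: 0xca (blk 12, set 0) → VC-HIT  vc=[8, 14]
10: 0xcc (blk 12, set 0) → L1-HIT  vc=[8, 14]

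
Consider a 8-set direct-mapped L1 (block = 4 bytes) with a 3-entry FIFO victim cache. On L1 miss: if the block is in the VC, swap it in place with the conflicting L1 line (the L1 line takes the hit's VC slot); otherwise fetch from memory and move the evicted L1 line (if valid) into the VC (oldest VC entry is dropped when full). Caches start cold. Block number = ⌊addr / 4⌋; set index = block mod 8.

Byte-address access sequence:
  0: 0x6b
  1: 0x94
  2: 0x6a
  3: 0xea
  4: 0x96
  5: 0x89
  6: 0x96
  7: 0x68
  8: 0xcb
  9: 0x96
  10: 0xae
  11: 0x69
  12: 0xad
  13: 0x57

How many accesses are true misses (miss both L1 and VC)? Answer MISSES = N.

MISSES = 7

#0 0x6b→b26/s2 MISS; vc=[]
#1 0x94→b37/s5 MISS; vc=[]
#2 0x6a→b26/s2 L1-HIT; vc=[]
#3 0xea→b58/s2 MISS; vc=[26]
#4 0x96→b37/s5 L1-HIT; vc=[26]
#5 0x89→b34/s2 MISS; vc=[26,58]
#6 0x96→b37/s5 L1-HIT; vc=[26,58]
#7 0x68→b26/s2 VC-HIT; vc=[34,58]
#8 0xcb→b50/s2 MISS; vc=[34,58,26]
#9 0x96→b37/s5 L1-HIT; vc=[34,58,26]
#10 0xae→b43/s3 MISS; vc=[34,58,26]
#11 0x69→b26/s2 VC-HIT; vc=[34,58,50]
#12 0xad→b43/s3 L1-HIT; vc=[34,58,50]
#13 0x57→b21/s5 MISS; vc=[58,50,37]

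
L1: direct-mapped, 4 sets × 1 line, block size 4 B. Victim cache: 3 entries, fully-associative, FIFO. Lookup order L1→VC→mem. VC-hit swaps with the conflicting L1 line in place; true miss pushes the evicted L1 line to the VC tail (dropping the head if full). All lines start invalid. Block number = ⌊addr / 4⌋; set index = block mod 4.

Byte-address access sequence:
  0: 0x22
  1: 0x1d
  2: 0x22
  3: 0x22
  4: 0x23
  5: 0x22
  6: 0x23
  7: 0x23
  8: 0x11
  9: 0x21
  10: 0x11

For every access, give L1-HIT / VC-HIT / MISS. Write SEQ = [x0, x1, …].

  [0] addr=0x22 blk=8 s=0: MISS | VC []
  [1] addr=0x1d blk=7 s=3: MISS | VC []
  [2] addr=0x22 blk=8 s=0: L1-HIT | VC []
  [3] addr=0x22 blk=8 s=0: L1-HIT | VC []
  [4] addr=0x23 blk=8 s=0: L1-HIT | VC []
  [5] addr=0x22 blk=8 s=0: L1-HIT | VC []
  [6] addr=0x23 blk=8 s=0: L1-HIT | VC []
  [7] addr=0x23 blk=8 s=0: L1-HIT | VC []
  [8] addr=0x11 blk=4 s=0: MISS | VC [8]
  [9] addr=0x21 blk=8 s=0: VC-HIT | VC [4]
  [10] addr=0x11 blk=4 s=0: VC-HIT | VC [8]

SEQ = [MISS, MISS, L1-HIT, L1-HIT, L1-HIT, L1-HIT, L1-HIT, L1-HIT, MISS, VC-HIT, VC-HIT]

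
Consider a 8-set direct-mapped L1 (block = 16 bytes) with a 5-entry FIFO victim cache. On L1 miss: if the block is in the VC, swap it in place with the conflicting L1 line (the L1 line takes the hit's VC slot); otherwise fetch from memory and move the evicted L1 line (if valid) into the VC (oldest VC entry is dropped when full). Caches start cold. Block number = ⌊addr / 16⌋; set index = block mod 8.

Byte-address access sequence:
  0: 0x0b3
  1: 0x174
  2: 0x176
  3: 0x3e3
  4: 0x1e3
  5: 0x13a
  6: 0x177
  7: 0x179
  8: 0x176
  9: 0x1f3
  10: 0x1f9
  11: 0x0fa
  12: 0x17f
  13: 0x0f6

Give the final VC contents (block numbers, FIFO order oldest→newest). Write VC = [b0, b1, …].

VC = [62, 11, 23, 31]

0: 0xb3 (blk 11, set 3) → MISS  vc=[]
1: 0x174 (blk 23, set 7) → MISS  vc=[]
2: 0x176 (blk 23, set 7) → L1-HIT  vc=[]
3: 0x3e3 (blk 62, set 6) → MISS  vc=[]
4: 0x1e3 (blk 30, set 6) → MISS  vc=[62]
5: 0x13a (blk 19, set 3) → MISS  vc=[62, 11]
6: 0x177 (blk 23, set 7) → L1-HIT  vc=[62, 11]
7: 0x179 (blk 23, set 7) → L1-HIT  vc=[62, 11]
8: 0x176 (blk 23, set 7) → L1-HIT  vc=[62, 11]
9: 0x1f3 (blk 31, set 7) → MISS  vc=[62, 11, 23]
10: 0x1f9 (blk 31, set 7) → L1-HIT  vc=[62, 11, 23]
11: 0xfa (blk 15, set 7) → MISS  vc=[62, 11, 23, 31]
12: 0x17f (blk 23, set 7) → VC-HIT  vc=[62, 11, 15, 31]
13: 0xf6 (blk 15, set 7) → VC-HIT  vc=[62, 11, 23, 31]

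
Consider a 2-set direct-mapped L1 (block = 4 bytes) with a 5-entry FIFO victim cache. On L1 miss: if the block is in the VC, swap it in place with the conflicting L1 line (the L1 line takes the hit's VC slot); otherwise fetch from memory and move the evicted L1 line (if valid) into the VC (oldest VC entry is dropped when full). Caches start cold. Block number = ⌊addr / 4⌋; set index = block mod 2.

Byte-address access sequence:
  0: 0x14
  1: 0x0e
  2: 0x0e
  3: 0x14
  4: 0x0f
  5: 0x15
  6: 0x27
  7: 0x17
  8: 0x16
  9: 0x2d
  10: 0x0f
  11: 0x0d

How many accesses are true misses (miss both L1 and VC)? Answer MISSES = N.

MISSES = 4

#0 0x14→b5/s1 MISS; vc=[]
#1 0xe→b3/s1 MISS; vc=[5]
#2 0xe→b3/s1 L1-HIT; vc=[5]
#3 0x14→b5/s1 VC-HIT; vc=[3]
#4 0xf→b3/s1 VC-HIT; vc=[5]
#5 0x15→b5/s1 VC-HIT; vc=[3]
#6 0x27→b9/s1 MISS; vc=[3,5]
#7 0x17→b5/s1 VC-HIT; vc=[3,9]
#8 0x16→b5/s1 L1-HIT; vc=[3,9]
#9 0x2d→b11/s1 MISS; vc=[3,9,5]
#10 0xf→b3/s1 VC-HIT; vc=[11,9,5]
#11 0xd→b3/s1 L1-HIT; vc=[11,9,5]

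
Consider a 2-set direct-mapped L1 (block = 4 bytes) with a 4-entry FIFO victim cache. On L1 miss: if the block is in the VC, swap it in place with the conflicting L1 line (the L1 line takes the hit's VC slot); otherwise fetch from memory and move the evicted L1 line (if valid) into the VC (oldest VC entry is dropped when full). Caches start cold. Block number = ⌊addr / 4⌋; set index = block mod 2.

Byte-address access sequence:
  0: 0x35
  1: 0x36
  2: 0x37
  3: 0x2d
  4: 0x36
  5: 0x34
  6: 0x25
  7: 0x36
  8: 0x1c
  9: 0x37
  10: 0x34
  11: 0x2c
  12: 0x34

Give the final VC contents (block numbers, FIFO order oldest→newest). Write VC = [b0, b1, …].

VC = [11, 9, 7]

#0 0x35→b13/s1 MISS; vc=[]
#1 0x36→b13/s1 L1-HIT; vc=[]
#2 0x37→b13/s1 L1-HIT; vc=[]
#3 0x2d→b11/s1 MISS; vc=[13]
#4 0x36→b13/s1 VC-HIT; vc=[11]
#5 0x34→b13/s1 L1-HIT; vc=[11]
#6 0x25→b9/s1 MISS; vc=[11,13]
#7 0x36→b13/s1 VC-HIT; vc=[11,9]
#8 0x1c→b7/s1 MISS; vc=[11,9,13]
#9 0x37→b13/s1 VC-HIT; vc=[11,9,7]
#10 0x34→b13/s1 L1-HIT; vc=[11,9,7]
#11 0x2c→b11/s1 VC-HIT; vc=[13,9,7]
#12 0x34→b13/s1 VC-HIT; vc=[11,9,7]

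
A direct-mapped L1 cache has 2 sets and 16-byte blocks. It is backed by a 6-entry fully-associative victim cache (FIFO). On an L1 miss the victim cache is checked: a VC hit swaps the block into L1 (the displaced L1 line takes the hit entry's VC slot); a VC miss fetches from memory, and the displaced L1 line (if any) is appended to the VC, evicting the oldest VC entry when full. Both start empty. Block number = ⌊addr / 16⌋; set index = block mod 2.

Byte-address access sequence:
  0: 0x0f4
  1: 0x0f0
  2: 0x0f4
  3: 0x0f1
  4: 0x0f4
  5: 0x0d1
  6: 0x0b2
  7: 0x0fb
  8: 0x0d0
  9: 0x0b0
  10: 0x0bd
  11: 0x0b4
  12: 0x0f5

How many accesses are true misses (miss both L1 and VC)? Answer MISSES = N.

  [0] addr=0xf4 blk=15 s=1: MISS | VC []
  [1] addr=0xf0 blk=15 s=1: L1-HIT | VC []
  [2] addr=0xf4 blk=15 s=1: L1-HIT | VC []
  [3] addr=0xf1 blk=15 s=1: L1-HIT | VC []
  [4] addr=0xf4 blk=15 s=1: L1-HIT | VC []
  [5] addr=0xd1 blk=13 s=1: MISS | VC [15]
  [6] addr=0xb2 blk=11 s=1: MISS | VC [15, 13]
  [7] addr=0xfb blk=15 s=1: VC-HIT | VC [11, 13]
  [8] addr=0xd0 blk=13 s=1: VC-HIT | VC [11, 15]
  [9] addr=0xb0 blk=11 s=1: VC-HIT | VC [13, 15]
  [10] addr=0xbd blk=11 s=1: L1-HIT | VC [13, 15]
  [11] addr=0xb4 blk=11 s=1: L1-HIT | VC [13, 15]
  [12] addr=0xf5 blk=15 s=1: VC-HIT | VC [13, 11]

MISSES = 3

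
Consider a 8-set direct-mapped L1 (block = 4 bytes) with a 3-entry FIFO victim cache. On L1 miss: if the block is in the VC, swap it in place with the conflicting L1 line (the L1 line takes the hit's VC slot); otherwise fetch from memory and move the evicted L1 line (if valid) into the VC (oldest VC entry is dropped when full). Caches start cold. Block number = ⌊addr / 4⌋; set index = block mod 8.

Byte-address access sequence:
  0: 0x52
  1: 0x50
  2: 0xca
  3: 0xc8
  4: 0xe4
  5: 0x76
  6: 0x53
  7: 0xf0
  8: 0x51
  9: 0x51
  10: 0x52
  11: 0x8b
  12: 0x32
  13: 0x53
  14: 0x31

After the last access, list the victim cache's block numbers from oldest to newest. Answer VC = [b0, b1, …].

#0 0x52→b20/s4 MISS; vc=[]
#1 0x50→b20/s4 L1-HIT; vc=[]
#2 0xca→b50/s2 MISS; vc=[]
#3 0xc8→b50/s2 L1-HIT; vc=[]
#4 0xe4→b57/s1 MISS; vc=[]
#5 0x76→b29/s5 MISS; vc=[]
#6 0x53→b20/s4 L1-HIT; vc=[]
#7 0xf0→b60/s4 MISS; vc=[20]
#8 0x51→b20/s4 VC-HIT; vc=[60]
#9 0x51→b20/s4 L1-HIT; vc=[60]
#10 0x52→b20/s4 L1-HIT; vc=[60]
#11 0x8b→b34/s2 MISS; vc=[60,50]
#12 0x32→b12/s4 MISS; vc=[60,50,20]
#13 0x53→b20/s4 VC-HIT; vc=[60,50,12]
#14 0x31→b12/s4 VC-HIT; vc=[60,50,20]

VC = [60, 50, 20]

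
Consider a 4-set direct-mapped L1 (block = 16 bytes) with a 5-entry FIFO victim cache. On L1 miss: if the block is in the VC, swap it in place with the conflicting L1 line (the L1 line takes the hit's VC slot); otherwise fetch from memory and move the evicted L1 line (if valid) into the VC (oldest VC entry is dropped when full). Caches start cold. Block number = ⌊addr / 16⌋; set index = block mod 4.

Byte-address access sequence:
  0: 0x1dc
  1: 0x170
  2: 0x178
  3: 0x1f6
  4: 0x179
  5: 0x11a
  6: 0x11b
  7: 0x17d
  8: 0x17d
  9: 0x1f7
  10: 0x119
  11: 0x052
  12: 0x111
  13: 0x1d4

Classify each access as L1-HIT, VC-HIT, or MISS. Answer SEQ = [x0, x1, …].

SEQ = [MISS, MISS, L1-HIT, MISS, VC-HIT, MISS, L1-HIT, L1-HIT, L1-HIT, VC-HIT, L1-HIT, MISS, VC-HIT, VC-HIT]

  [0] addr=0x1dc blk=29 s=1: MISS | VC []
  [1] addr=0x170 blk=23 s=3: MISS | VC []
  [2] addr=0x178 blk=23 s=3: L1-HIT | VC []
  [3] addr=0x1f6 blk=31 s=3: MISS | VC [23]
  [4] addr=0x179 blk=23 s=3: VC-HIT | VC [31]
  [5] addr=0x11a blk=17 s=1: MISS | VC [31, 29]
  [6] addr=0x11b blk=17 s=1: L1-HIT | VC [31, 29]
  [7] addr=0x17d blk=23 s=3: L1-HIT | VC [31, 29]
  [8] addr=0x17d blk=23 s=3: L1-HIT | VC [31, 29]
  [9] addr=0x1f7 blk=31 s=3: VC-HIT | VC [23, 29]
  [10] addr=0x119 blk=17 s=1: L1-HIT | VC [23, 29]
  [11] addr=0x52 blk=5 s=1: MISS | VC [23, 29, 17]
  [12] addr=0x111 blk=17 s=1: VC-HIT | VC [23, 29, 5]
  [13] addr=0x1d4 blk=29 s=1: VC-HIT | VC [23, 17, 5]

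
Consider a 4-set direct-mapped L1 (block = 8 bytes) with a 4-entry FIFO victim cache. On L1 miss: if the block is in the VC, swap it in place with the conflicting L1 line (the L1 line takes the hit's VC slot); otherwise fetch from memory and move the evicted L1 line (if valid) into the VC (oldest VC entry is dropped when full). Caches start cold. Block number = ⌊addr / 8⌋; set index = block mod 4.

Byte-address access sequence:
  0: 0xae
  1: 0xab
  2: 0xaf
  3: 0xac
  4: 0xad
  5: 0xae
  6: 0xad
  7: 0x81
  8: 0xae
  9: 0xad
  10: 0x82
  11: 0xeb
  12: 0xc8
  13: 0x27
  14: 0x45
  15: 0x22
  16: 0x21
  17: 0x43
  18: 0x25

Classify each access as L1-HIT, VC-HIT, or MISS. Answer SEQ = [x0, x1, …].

SEQ = [MISS, L1-HIT, L1-HIT, L1-HIT, L1-HIT, L1-HIT, L1-HIT, MISS, L1-HIT, L1-HIT, L1-HIT, MISS, MISS, MISS, MISS, VC-HIT, L1-HIT, VC-HIT, VC-HIT]

  [0] addr=0xae blk=21 s=1: MISS | VC []
  [1] addr=0xab blk=21 s=1: L1-HIT | VC []
  [2] addr=0xaf blk=21 s=1: L1-HIT | VC []
  [3] addr=0xac blk=21 s=1: L1-HIT | VC []
  [4] addr=0xad blk=21 s=1: L1-HIT | VC []
  [5] addr=0xae blk=21 s=1: L1-HIT | VC []
  [6] addr=0xad blk=21 s=1: L1-HIT | VC []
  [7] addr=0x81 blk=16 s=0: MISS | VC []
  [8] addr=0xae blk=21 s=1: L1-HIT | VC []
  [9] addr=0xad blk=21 s=1: L1-HIT | VC []
  [10] addr=0x82 blk=16 s=0: L1-HIT | VC []
  [11] addr=0xeb blk=29 s=1: MISS | VC [21]
  [12] addr=0xc8 blk=25 s=1: MISS | VC [21, 29]
  [13] addr=0x27 blk=4 s=0: MISS | VC [21, 29, 16]
  [14] addr=0x45 blk=8 s=0: MISS | VC [21, 29, 16, 4]
  [15] addr=0x22 blk=4 s=0: VC-HIT | VC [21, 29, 16, 8]
  [16] addr=0x21 blk=4 s=0: L1-HIT | VC [21, 29, 16, 8]
  [17] addr=0x43 blk=8 s=0: VC-HIT | VC [21, 29, 16, 4]
  [18] addr=0x25 blk=4 s=0: VC-HIT | VC [21, 29, 16, 8]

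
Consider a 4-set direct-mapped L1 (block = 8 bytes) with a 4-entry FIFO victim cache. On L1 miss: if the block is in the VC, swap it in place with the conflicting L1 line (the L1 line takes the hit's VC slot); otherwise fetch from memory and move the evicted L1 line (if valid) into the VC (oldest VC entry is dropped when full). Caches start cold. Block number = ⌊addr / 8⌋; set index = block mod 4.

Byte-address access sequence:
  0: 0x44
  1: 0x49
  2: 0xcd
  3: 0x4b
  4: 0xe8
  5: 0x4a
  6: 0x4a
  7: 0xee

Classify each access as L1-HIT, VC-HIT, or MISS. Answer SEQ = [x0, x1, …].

SEQ = [MISS, MISS, MISS, VC-HIT, MISS, VC-HIT, L1-HIT, VC-HIT]

#0 0x44→b8/s0 MISS; vc=[]
#1 0x49→b9/s1 MISS; vc=[]
#2 0xcd→b25/s1 MISS; vc=[9]
#3 0x4b→b9/s1 VC-HIT; vc=[25]
#4 0xe8→b29/s1 MISS; vc=[25,9]
#5 0x4a→b9/s1 VC-HIT; vc=[25,29]
#6 0x4a→b9/s1 L1-HIT; vc=[25,29]
#7 0xee→b29/s1 VC-HIT; vc=[25,9]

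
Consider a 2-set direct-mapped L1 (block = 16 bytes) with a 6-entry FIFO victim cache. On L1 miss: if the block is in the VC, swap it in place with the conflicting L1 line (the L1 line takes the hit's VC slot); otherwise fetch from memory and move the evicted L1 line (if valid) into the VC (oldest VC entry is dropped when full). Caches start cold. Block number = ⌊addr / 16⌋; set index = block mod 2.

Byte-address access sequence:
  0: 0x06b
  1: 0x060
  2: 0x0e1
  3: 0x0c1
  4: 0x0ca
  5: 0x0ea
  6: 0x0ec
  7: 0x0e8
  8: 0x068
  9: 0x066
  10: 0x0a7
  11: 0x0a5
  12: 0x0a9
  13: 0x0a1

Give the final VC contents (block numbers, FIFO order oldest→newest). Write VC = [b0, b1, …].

VC = [14, 12, 6]

  [0] addr=0x6b blk=6 s=0: MISS | VC []
  [1] addr=0x60 blk=6 s=0: L1-HIT | VC []
  [2] addr=0xe1 blk=14 s=0: MISS | VC [6]
  [3] addr=0xc1 blk=12 s=0: MISS | VC [6, 14]
  [4] addr=0xca blk=12 s=0: L1-HIT | VC [6, 14]
  [5] addr=0xea blk=14 s=0: VC-HIT | VC [6, 12]
  [6] addr=0xec blk=14 s=0: L1-HIT | VC [6, 12]
  [7] addr=0xe8 blk=14 s=0: L1-HIT | VC [6, 12]
  [8] addr=0x68 blk=6 s=0: VC-HIT | VC [14, 12]
  [9] addr=0x66 blk=6 s=0: L1-HIT | VC [14, 12]
  [10] addr=0xa7 blk=10 s=0: MISS | VC [14, 12, 6]
  [11] addr=0xa5 blk=10 s=0: L1-HIT | VC [14, 12, 6]
  [12] addr=0xa9 blk=10 s=0: L1-HIT | VC [14, 12, 6]
  [13] addr=0xa1 blk=10 s=0: L1-HIT | VC [14, 12, 6]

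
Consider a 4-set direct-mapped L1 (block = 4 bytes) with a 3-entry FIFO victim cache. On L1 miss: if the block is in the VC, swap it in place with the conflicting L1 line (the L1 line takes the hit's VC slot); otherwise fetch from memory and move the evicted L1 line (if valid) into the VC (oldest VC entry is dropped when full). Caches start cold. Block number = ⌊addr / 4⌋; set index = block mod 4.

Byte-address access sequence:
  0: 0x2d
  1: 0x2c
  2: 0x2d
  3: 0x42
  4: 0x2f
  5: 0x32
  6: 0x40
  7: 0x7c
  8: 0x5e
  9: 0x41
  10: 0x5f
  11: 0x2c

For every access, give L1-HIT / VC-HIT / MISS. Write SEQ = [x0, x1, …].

  [0] addr=0x2d blk=11 s=3: MISS | VC []
  [1] addr=0x2c blk=11 s=3: L1-HIT | VC []
  [2] addr=0x2d blk=11 s=3: L1-HIT | VC []
  [3] addr=0x42 blk=16 s=0: MISS | VC []
  [4] addr=0x2f blk=11 s=3: L1-HIT | VC []
  [5] addr=0x32 blk=12 s=0: MISS | VC [16]
  [6] addr=0x40 blk=16 s=0: VC-HIT | VC [12]
  [7] addr=0x7c blk=31 s=3: MISS | VC [12, 11]
  [8] addr=0x5e blk=23 s=3: MISS | VC [12, 11, 31]
  [9] addr=0x41 blk=16 s=0: L1-HIT | VC [12, 11, 31]
  [10] addr=0x5f blk=23 s=3: L1-HIT | VC [12, 11, 31]
  [11] addr=0x2c blk=11 s=3: VC-HIT | VC [12, 23, 31]

SEQ = [MISS, L1-HIT, L1-HIT, MISS, L1-HIT, MISS, VC-HIT, MISS, MISS, L1-HIT, L1-HIT, VC-HIT]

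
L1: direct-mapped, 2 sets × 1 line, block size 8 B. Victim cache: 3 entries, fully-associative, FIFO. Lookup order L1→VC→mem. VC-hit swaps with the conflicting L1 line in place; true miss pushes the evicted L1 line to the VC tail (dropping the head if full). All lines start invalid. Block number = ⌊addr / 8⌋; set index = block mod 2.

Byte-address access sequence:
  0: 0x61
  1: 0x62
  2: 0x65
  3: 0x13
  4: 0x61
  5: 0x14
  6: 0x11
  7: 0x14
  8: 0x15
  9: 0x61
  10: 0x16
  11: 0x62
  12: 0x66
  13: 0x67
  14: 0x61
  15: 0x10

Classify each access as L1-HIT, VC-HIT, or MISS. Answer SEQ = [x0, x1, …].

SEQ = [MISS, L1-HIT, L1-HIT, MISS, VC-HIT, VC-HIT, L1-HIT, L1-HIT, L1-HIT, VC-HIT, VC-HIT, VC-HIT, L1-HIT, L1-HIT, L1-HIT, VC-HIT]

0: 0x61 (blk 12, set 0) → MISS  vc=[]
1: 0x62 (blk 12, set 0) → L1-HIT  vc=[]
2: 0x65 (blk 12, set 0) → L1-HIT  vc=[]
3: 0x13 (blk 2, set 0) → MISS  vc=[12]
4: 0x61 (blk 12, set 0) → VC-HIT  vc=[2]
5: 0x14 (blk 2, set 0) → VC-HIT  vc=[12]
6: 0x11 (blk 2, set 0) → L1-HIT  vc=[12]
7: 0x14 (blk 2, set 0) → L1-HIT  vc=[12]
8: 0x15 (blk 2, set 0) → L1-HIT  vc=[12]
9: 0x61 (blk 12, set 0) → VC-HIT  vc=[2]
10: 0x16 (blk 2, set 0) → VC-HIT  vc=[12]
11: 0x62 (blk 12, set 0) → VC-HIT  vc=[2]
12: 0x66 (blk 12, set 0) → L1-HIT  vc=[2]
13: 0x67 (blk 12, set 0) → L1-HIT  vc=[2]
14: 0x61 (blk 12, set 0) → L1-HIT  vc=[2]
15: 0x10 (blk 2, set 0) → VC-HIT  vc=[12]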